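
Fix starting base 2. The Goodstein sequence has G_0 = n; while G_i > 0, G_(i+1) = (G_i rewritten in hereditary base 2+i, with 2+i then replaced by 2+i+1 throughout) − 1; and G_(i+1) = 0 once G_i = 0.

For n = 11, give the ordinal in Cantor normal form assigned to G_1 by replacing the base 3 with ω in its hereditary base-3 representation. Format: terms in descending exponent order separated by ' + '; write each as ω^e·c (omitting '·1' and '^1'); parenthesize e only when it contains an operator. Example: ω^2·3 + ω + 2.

G_0=11  [base 2] 2^(2 + 1) + 2 + 1  →[2↦3]→  3^(3 + 1) + 3 + 1 = 85  −1 ⇒ G_1=84
G_1=84  [base 3] 3^(3 + 1) + 3  →[3↦4]→  4^(4 + 1) + 4 = 1028  −1 ⇒ G_2=1027

ω^(ω + 1) + ω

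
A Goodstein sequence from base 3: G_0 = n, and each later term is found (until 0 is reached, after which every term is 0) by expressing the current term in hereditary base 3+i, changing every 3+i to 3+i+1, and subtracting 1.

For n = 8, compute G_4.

G_0=8  [base 3] 2·3 + 2  →[3↦4]→  2·4 + 2 = 10  −1 ⇒ G_1=9
G_1=9  [base 4] 2·4 + 1  →[4↦5]→  2·5 + 1 = 11  −1 ⇒ G_2=10
G_2=10  [base 5] 2·5  →[5↦6]→  2·6 = 12  −1 ⇒ G_3=11
G_3=11  [base 6] 6 + 5  →[6↦7]→  7 + 5 = 12  −1 ⇒ G_4=11
G_4=11  [base 7] 7 + 4  →[7↦8]→  8 + 4 = 12  −1 ⇒ G_5=11

11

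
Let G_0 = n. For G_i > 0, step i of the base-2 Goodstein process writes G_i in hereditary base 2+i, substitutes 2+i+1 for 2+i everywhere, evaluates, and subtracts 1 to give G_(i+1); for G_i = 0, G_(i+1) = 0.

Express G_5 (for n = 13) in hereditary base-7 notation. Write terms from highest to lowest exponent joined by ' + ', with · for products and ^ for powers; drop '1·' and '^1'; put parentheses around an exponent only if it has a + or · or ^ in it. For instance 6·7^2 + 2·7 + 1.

7^(7 + 1) + 3·7^3 + 3·7^2 + 3·7

base 2: 13 = 2^(2 + 1) + 2^2 + 1; at 3: 3^(3 + 1) + 3^3 + 1 = 109; next = 108
base 3: 108 = 3^(3 + 1) + 3^3; at 4: 4^(4 + 1) + 4^4 = 1280; next = 1279
base 4: 1279 = 4^(4 + 1) + 3·4^3 + 3·4^2 + 3·4 + 3; at 5: 5^(5 + 1) + 3·5^3 + 3·5^2 + 3·5 + 3 = 16093; next = 16092
base 5: 16092 = 5^(5 + 1) + 3·5^3 + 3·5^2 + 3·5 + 2; at 6: 6^(6 + 1) + 3·6^3 + 3·6^2 + 3·6 + 2 = 280712; next = 280711
base 6: 280711 = 6^(6 + 1) + 3·6^3 + 3·6^2 + 3·6 + 1; at 7: 7^(7 + 1) + 3·7^3 + 3·7^2 + 3·7 + 1 = 5765999; next = 5765998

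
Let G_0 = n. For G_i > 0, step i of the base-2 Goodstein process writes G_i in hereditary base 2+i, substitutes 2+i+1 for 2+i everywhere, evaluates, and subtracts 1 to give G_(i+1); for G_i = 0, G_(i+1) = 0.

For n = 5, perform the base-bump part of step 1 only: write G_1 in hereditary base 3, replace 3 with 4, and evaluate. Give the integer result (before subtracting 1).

256

i=0: 5 = 2^2 + 1 (b=2); 2→3: 3^3 + 1 = 28; 28−1 = 27
i=1: 27 = 3^3 (b=3); 3→4: 4^4 = 256; 256−1 = 255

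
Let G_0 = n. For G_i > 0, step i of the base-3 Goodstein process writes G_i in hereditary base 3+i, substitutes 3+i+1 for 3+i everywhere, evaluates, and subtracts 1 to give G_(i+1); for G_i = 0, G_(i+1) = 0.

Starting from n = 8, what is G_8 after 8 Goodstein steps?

8 —HB3→ 2·3 + 2 —bump→ 2·4 + 2 = 10 —(−1)→ 9
9 —HB4→ 2·4 + 1 —bump→ 2·5 + 1 = 11 —(−1)→ 10
10 —HB5→ 2·5 —bump→ 2·6 = 12 —(−1)→ 11
11 —HB6→ 6 + 5 —bump→ 7 + 5 = 12 —(−1)→ 11
11 —HB7→ 7 + 4 —bump→ 8 + 4 = 12 —(−1)→ 11
11 —HB8→ 8 + 3 —bump→ 9 + 3 = 12 —(−1)→ 11
11 —HB9→ 9 + 2 —bump→ 10 + 2 = 12 —(−1)→ 11
11 —HB10→ 10 + 1 —bump→ 11 + 1 = 12 —(−1)→ 11
11 —HB11→ 11 —bump→ 12 = 12 —(−1)→ 11

11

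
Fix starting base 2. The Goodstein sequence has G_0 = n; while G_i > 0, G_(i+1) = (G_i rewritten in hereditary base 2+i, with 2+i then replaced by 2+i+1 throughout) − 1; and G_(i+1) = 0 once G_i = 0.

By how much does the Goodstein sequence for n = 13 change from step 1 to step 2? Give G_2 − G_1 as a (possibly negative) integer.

base 2: 13 = 2^(2 + 1) + 2^2 + 1; at 3: 3^(3 + 1) + 3^3 + 1 = 109; next = 108
base 3: 108 = 3^(3 + 1) + 3^3; at 4: 4^(4 + 1) + 4^4 = 1280; next = 1279

1171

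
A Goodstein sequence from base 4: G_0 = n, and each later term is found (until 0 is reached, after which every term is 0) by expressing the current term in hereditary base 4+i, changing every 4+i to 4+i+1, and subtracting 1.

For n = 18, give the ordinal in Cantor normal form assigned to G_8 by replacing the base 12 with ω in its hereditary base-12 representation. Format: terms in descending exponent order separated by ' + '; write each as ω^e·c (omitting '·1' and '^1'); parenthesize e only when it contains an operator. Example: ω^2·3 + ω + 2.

[0] 18 ≡ 4^2 + 2 (base 4). Lift 5: 27. −1: 26.
[1] 26 ≡ 5^2 + 1 (base 5). Lift 6: 37. −1: 36.
[2] 36 ≡ 6^2 (base 6). Lift 7: 49. −1: 48.
[3] 48 ≡ 6·7 + 6 (base 7). Lift 8: 54. −1: 53.
[4] 53 ≡ 6·8 + 5 (base 8). Lift 9: 59. −1: 58.
[5] 58 ≡ 6·9 + 4 (base 9). Lift 10: 64. −1: 63.
[6] 63 ≡ 6·10 + 3 (base 10). Lift 11: 69. −1: 68.
[7] 68 ≡ 6·11 + 2 (base 11). Lift 12: 74. −1: 73.

ω·6 + 1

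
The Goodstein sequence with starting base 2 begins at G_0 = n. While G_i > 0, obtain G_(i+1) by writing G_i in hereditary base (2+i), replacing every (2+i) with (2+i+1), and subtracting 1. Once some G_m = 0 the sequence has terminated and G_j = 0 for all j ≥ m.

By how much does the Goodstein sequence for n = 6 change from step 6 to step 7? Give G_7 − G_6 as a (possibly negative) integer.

144904

G_0 = 6. HB_2(6) = 2^2 + 2. Bump = 30. G_1 = 29.
G_1 = 29. HB_3(29) = 3^3 + 2. Bump = 258. G_2 = 257.
G_2 = 257. HB_4(257) = 4^4 + 1. Bump = 3126. G_3 = 3125.
G_3 = 3125. HB_5(3125) = 5^5. Bump = 46656. G_4 = 46655.
G_4 = 46655. HB_6(46655) = 5·6^5 + 5·6^4 + 5·6^3 + 5·6^2 + 5·6 + 5. Bump = 98040. G_5 = 98039.
G_5 = 98039. HB_7(98039) = 5·7^5 + 5·7^4 + 5·7^3 + 5·7^2 + 5·7 + 4. Bump = 187244. G_6 = 187243.
G_6 = 187243. HB_8(187243) = 5·8^5 + 5·8^4 + 5·8^3 + 5·8^2 + 5·8 + 3. Bump = 332148. G_7 = 332147.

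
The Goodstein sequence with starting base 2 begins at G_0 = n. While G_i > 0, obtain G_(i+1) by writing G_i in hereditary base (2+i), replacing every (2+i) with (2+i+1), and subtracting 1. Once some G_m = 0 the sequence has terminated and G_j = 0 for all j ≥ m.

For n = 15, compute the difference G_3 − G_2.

step 0: 15 = 2^(2 + 1) + 2^2 + 2 + 1; sub 3 for 2: 3^(3 + 1) + 3^3 + 3 + 1; = 112; G_1 = 112−1 = 111
step 1: 111 = 3^(3 + 1) + 3^3 + 3; sub 4 for 3: 4^(4 + 1) + 4^4 + 4; = 1284; G_2 = 1284−1 = 1283
step 2: 1283 = 4^(4 + 1) + 4^4 + 3; sub 5 for 4: 5^(5 + 1) + 5^5 + 3; = 18753; G_3 = 18753−1 = 18752

17469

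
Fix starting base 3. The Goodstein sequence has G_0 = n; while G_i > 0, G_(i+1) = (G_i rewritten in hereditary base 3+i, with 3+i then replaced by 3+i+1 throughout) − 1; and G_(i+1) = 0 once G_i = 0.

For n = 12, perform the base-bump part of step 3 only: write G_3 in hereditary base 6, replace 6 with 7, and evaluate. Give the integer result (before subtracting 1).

50

step 0: 12 = 3^2 + 3; sub 4 for 3: 4^2 + 4; = 20; G_1 = 20−1 = 19
step 1: 19 = 4^2 + 3; sub 5 for 4: 5^2 + 3; = 28; G_2 = 28−1 = 27
step 2: 27 = 5^2 + 2; sub 6 for 5: 6^2 + 2; = 38; G_3 = 38−1 = 37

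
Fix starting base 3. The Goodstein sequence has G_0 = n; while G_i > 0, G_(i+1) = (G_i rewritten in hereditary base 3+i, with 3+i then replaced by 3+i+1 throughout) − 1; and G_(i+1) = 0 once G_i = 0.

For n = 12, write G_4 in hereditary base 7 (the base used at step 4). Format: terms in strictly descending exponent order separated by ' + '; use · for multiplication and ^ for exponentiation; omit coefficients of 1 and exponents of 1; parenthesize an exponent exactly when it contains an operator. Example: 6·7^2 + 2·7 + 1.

7^2

i=0: 12 = 3^2 + 3 (b=3); 3→4: 4^2 + 4 = 20; 20−1 = 19
i=1: 19 = 4^2 + 3 (b=4); 4→5: 5^2 + 3 = 28; 28−1 = 27
i=2: 27 = 5^2 + 2 (b=5); 5→6: 6^2 + 2 = 38; 38−1 = 37
i=3: 37 = 6^2 + 1 (b=6); 6→7: 7^2 + 1 = 50; 50−1 = 49
i=4: 49 = 7^2 (b=7); 7→8: 8^2 = 64; 64−1 = 63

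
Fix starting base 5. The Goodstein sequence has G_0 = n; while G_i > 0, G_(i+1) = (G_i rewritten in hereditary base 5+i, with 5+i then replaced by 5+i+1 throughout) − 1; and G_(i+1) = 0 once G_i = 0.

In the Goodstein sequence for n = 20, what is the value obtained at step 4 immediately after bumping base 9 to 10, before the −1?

20 —HB5→ 4·5 —bump→ 4·6 = 24 —(−1)→ 23
23 —HB6→ 3·6 + 5 —bump→ 3·7 + 5 = 26 —(−1)→ 25
25 —HB7→ 3·7 + 4 —bump→ 3·8 + 4 = 28 —(−1)→ 27
27 —HB8→ 3·8 + 3 —bump→ 3·9 + 3 = 30 —(−1)→ 29
29 —HB9→ 3·9 + 2 —bump→ 3·10 + 2 = 32 —(−1)→ 31

32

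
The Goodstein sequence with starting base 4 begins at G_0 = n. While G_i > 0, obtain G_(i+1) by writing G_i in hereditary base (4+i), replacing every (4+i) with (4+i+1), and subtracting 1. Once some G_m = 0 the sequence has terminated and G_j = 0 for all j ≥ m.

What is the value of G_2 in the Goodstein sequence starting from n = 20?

39

G_0=20  [base 4] 4^2 + 4  →[4↦5]→  5^2 + 5 = 30  −1 ⇒ G_1=29
G_1=29  [base 5] 5^2 + 4  →[5↦6]→  6^2 + 4 = 40  −1 ⇒ G_2=39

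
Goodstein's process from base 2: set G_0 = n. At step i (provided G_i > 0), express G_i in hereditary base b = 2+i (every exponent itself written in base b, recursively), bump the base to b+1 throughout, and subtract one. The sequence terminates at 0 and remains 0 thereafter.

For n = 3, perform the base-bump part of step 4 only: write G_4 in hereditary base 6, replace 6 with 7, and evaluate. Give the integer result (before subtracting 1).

1

(0) 3|_2 = 2 + 1 ↦ 3 + 1|_3 = 4 ⇒ 3
(1) 3|_3 = 3 ↦ 4|_4 = 4 ⇒ 3
(2) 3|_4 = 3 ↦ 3|_5 = 3 ⇒ 2
(3) 2|_5 = 2 ↦ 2|_6 = 2 ⇒ 1
(4) 1|_6 = 1 ↦ 1|_7 = 1 ⇒ 0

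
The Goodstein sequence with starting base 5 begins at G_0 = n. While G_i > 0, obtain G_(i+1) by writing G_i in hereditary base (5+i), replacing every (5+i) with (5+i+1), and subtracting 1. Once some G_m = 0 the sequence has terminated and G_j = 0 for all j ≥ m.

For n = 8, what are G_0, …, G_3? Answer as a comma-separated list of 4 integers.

(0) 8|_5 = 5 + 3 ↦ 6 + 3|_6 = 9 ⇒ 8
(1) 8|_6 = 6 + 2 ↦ 7 + 2|_7 = 9 ⇒ 8
(2) 8|_7 = 7 + 1 ↦ 8 + 1|_8 = 9 ⇒ 8

8, 8, 8, 8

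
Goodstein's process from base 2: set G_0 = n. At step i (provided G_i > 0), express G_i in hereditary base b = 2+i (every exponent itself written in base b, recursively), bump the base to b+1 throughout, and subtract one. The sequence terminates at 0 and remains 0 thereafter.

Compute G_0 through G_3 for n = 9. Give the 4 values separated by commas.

9, 81, 1023, 9842

[0] 9 ≡ 2^(2 + 1) + 1 (base 2). Lift 3: 82. −1: 81.
[1] 81 ≡ 3^(3 + 1) (base 3). Lift 4: 1024. −1: 1023.
[2] 1023 ≡ 3·4^4 + 3·4^3 + 3·4^2 + 3·4 + 3 (base 4). Lift 5: 9843. −1: 9842.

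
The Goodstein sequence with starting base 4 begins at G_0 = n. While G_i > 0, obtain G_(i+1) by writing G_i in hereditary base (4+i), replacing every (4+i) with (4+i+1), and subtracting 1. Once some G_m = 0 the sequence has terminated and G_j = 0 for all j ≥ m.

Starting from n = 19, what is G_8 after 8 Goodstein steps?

87

G_0 = 19. HB_4(19) = 4^2 + 3. Bump = 28. G_1 = 27.
G_1 = 27. HB_5(27) = 5^2 + 2. Bump = 38. G_2 = 37.
G_2 = 37. HB_6(37) = 6^2 + 1. Bump = 50. G_3 = 49.
G_3 = 49. HB_7(49) = 7^2. Bump = 64. G_4 = 63.
G_4 = 63. HB_8(63) = 7·8 + 7. Bump = 70. G_5 = 69.
G_5 = 69. HB_9(69) = 7·9 + 6. Bump = 76. G_6 = 75.
G_6 = 75. HB_10(75) = 7·10 + 5. Bump = 82. G_7 = 81.
G_7 = 81. HB_11(81) = 7·11 + 4. Bump = 88. G_8 = 87.
G_8 = 87. HB_12(87) = 7·12 + 3. Bump = 94. G_9 = 93.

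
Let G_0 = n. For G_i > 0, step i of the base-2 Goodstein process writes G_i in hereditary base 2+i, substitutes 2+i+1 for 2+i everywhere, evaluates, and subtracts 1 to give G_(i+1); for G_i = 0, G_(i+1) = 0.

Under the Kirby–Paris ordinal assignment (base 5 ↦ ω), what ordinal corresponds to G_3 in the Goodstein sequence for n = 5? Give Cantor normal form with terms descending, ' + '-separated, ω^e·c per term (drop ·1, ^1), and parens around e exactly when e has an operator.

[0] 5 ≡ 2^2 + 1 (base 2). Lift 3: 28. −1: 27.
[1] 27 ≡ 3^3 (base 3). Lift 4: 256. −1: 255.
[2] 255 ≡ 3·4^3 + 3·4^2 + 3·4 + 3 (base 4). Lift 5: 468. −1: 467.

ω^3·3 + ω^2·3 + ω·3 + 2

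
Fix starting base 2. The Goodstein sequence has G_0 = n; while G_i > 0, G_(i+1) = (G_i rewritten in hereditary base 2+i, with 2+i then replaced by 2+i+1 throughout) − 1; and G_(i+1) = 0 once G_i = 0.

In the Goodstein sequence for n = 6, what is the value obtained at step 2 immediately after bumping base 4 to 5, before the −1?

3126

G_0 = 6. HB_2(6) = 2^2 + 2. Bump = 30. G_1 = 29.
G_1 = 29. HB_3(29) = 3^3 + 2. Bump = 258. G_2 = 257.
G_2 = 257. HB_4(257) = 4^4 + 1. Bump = 3126. G_3 = 3125.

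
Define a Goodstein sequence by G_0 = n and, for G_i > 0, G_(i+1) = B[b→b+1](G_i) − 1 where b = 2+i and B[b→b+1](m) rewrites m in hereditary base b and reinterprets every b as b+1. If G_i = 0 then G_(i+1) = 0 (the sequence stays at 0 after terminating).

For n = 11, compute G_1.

G_0 = 11. HB_2(11) = 2^(2 + 1) + 2 + 1. Bump = 85. G_1 = 84.
G_1 = 84. HB_3(84) = 3^(3 + 1) + 3. Bump = 1028. G_2 = 1027.

84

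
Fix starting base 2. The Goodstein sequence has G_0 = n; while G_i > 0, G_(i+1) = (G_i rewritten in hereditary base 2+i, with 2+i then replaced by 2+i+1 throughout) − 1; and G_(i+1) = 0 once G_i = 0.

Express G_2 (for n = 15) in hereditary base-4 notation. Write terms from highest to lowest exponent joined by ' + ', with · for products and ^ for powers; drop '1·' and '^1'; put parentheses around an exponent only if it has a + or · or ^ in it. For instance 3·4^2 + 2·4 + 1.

4^(4 + 1) + 4^4 + 3

15 —HB2→ 2^(2 + 1) + 2^2 + 2 + 1 —bump→ 3^(3 + 1) + 3^3 + 3 + 1 = 112 —(−1)→ 111
111 —HB3→ 3^(3 + 1) + 3^3 + 3 —bump→ 4^(4 + 1) + 4^4 + 4 = 1284 —(−1)→ 1283
1283 —HB4→ 4^(4 + 1) + 4^4 + 3 —bump→ 5^(5 + 1) + 5^5 + 3 = 18753 —(−1)→ 18752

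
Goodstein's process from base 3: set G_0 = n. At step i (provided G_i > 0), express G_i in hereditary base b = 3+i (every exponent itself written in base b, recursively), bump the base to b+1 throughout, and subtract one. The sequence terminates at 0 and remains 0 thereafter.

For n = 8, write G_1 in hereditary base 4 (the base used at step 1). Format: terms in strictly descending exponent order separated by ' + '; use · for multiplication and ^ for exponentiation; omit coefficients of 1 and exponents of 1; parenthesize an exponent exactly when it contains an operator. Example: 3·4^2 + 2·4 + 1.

2·4 + 1

G_0=8  [base 3] 2·3 + 2  →[3↦4]→  2·4 + 2 = 10  −1 ⇒ G_1=9
G_1=9  [base 4] 2·4 + 1  →[4↦5]→  2·5 + 1 = 11  −1 ⇒ G_2=10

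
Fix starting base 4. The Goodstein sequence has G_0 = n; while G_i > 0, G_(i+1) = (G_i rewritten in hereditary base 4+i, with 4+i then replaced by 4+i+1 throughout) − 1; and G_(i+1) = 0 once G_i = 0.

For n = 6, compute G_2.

i=0: 6 = 4 + 2 (b=4); 4→5: 5 + 2 = 7; 7−1 = 6
i=1: 6 = 5 + 1 (b=5); 5→6: 6 + 1 = 7; 7−1 = 6

6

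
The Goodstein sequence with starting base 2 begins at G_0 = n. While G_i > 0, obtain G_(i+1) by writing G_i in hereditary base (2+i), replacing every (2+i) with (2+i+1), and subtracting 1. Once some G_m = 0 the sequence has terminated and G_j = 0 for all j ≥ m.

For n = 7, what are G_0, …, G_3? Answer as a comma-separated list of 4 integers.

7, 30, 259, 3127

7 —HB2→ 2^2 + 2 + 1 —bump→ 3^3 + 3 + 1 = 31 —(−1)→ 30
30 —HB3→ 3^3 + 3 —bump→ 4^4 + 4 = 260 —(−1)→ 259
259 —HB4→ 4^4 + 3 —bump→ 5^5 + 3 = 3128 —(−1)→ 3127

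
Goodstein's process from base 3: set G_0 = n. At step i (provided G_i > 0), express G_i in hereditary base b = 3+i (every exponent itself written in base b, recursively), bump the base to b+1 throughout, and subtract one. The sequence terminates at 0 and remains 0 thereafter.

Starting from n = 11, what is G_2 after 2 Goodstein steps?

25

step 0: 11 = 3^2 + 2; sub 4 for 3: 4^2 + 2; = 18; G_1 = 18−1 = 17
step 1: 17 = 4^2 + 1; sub 5 for 4: 5^2 + 1; = 26; G_2 = 26−1 = 25
step 2: 25 = 5^2; sub 6 for 5: 6^2; = 36; G_3 = 36−1 = 35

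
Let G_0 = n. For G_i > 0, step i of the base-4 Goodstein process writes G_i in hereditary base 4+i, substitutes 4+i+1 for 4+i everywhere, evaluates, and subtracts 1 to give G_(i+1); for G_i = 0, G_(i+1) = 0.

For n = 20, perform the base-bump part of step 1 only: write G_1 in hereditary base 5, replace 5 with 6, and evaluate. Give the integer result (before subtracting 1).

[0] 20 ≡ 4^2 + 4 (base 4). Lift 5: 30. −1: 29.
[1] 29 ≡ 5^2 + 4 (base 5). Lift 6: 40. −1: 39.

40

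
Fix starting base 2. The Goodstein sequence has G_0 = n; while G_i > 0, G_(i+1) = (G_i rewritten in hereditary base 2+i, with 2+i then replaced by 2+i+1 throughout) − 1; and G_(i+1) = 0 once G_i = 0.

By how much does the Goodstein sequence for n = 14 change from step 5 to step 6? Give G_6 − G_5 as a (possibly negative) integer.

[0] 14 ≡ 2^(2 + 1) + 2^2 + 2 (base 2). Lift 3: 111. −1: 110.
[1] 110 ≡ 3^(3 + 1) + 3^3 + 2 (base 3). Lift 4: 1282. −1: 1281.
[2] 1281 ≡ 4^(4 + 1) + 4^4 + 1 (base 4). Lift 5: 18751. −1: 18750.
[3] 18750 ≡ 5^(5 + 1) + 5^5 (base 5). Lift 6: 326592. −1: 326591.
[4] 326591 ≡ 6^(6 + 1) + 5·6^5 + 5·6^4 + 5·6^3 + 5·6^2 + 5·6 + 5 (base 6). Lift 7: 5862841. −1: 5862840.
[5] 5862840 ≡ 7^(7 + 1) + 5·7^5 + 5·7^4 + 5·7^3 + 5·7^2 + 5·7 + 4 (base 7). Lift 8: 134404972. −1: 134404971.

128542131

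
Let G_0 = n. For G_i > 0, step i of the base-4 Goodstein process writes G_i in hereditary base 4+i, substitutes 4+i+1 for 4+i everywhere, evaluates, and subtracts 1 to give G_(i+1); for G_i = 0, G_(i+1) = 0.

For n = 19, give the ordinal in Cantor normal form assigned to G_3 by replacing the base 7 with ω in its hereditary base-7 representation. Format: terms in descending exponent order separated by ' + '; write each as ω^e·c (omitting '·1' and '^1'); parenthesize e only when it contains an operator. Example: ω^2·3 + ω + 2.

ω^2

step 0: 19 = 4^2 + 3; sub 5 for 4: 5^2 + 3; = 28; G_1 = 28−1 = 27
step 1: 27 = 5^2 + 2; sub 6 for 5: 6^2 + 2; = 38; G_2 = 38−1 = 37
step 2: 37 = 6^2 + 1; sub 7 for 6: 7^2 + 1; = 50; G_3 = 50−1 = 49
step 3: 49 = 7^2; sub 8 for 7: 8^2; = 64; G_4 = 64−1 = 63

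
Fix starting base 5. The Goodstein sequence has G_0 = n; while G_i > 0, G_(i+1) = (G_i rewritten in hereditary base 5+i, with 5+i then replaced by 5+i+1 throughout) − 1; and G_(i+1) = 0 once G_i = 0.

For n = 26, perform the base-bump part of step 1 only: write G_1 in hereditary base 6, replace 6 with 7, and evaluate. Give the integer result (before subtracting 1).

49

i=0: 26 = 5^2 + 1 (b=5); 5→6: 6^2 + 1 = 37; 37−1 = 36
i=1: 36 = 6^2 (b=6); 6→7: 7^2 = 49; 49−1 = 48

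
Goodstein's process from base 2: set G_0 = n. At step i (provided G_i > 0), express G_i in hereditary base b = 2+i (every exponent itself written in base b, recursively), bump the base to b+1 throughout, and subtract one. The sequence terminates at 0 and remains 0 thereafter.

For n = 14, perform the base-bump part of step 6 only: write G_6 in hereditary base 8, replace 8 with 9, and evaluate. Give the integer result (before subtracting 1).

3487116549

step 0: 14 = 2^(2 + 1) + 2^2 + 2; sub 3 for 2: 3^(3 + 1) + 3^3 + 3; = 111; G_1 = 111−1 = 110
step 1: 110 = 3^(3 + 1) + 3^3 + 2; sub 4 for 3: 4^(4 + 1) + 4^4 + 2; = 1282; G_2 = 1282−1 = 1281
step 2: 1281 = 4^(4 + 1) + 4^4 + 1; sub 5 for 4: 5^(5 + 1) + 5^5 + 1; = 18751; G_3 = 18751−1 = 18750
step 3: 18750 = 5^(5 + 1) + 5^5; sub 6 for 5: 6^(6 + 1) + 6^6; = 326592; G_4 = 326592−1 = 326591
step 4: 326591 = 6^(6 + 1) + 5·6^5 + 5·6^4 + 5·6^3 + 5·6^2 + 5·6 + 5; sub 7 for 6: 7^(7 + 1) + 5·7^5 + 5·7^4 + 5·7^3 + 5·7^2 + 5·7 + 5; = 5862841; G_5 = 5862841−1 = 5862840
step 5: 5862840 = 7^(7 + 1) + 5·7^5 + 5·7^4 + 5·7^3 + 5·7^2 + 5·7 + 4; sub 8 for 7: 8^(8 + 1) + 5·8^5 + 5·8^4 + 5·8^3 + 5·8^2 + 5·8 + 4; = 134404972; G_6 = 134404972−1 = 134404971
step 6: 134404971 = 8^(8 + 1) + 5·8^5 + 5·8^4 + 5·8^3 + 5·8^2 + 5·8 + 3; sub 9 for 8: 9^(9 + 1) + 5·9^5 + 5·9^4 + 5·9^3 + 5·9^2 + 5·9 + 3; = 3487116549; G_7 = 3487116549−1 = 3487116548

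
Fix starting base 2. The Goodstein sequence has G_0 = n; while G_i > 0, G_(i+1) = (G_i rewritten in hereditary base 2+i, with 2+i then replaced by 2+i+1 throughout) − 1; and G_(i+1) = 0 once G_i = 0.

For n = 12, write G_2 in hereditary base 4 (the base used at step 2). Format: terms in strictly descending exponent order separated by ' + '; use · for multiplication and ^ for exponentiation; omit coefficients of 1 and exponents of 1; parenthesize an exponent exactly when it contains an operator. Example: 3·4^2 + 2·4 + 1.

step 0: 12 = 2^(2 + 1) + 2^2; sub 3 for 2: 3^(3 + 1) + 3^3; = 108; G_1 = 108−1 = 107
step 1: 107 = 3^(3 + 1) + 2·3^2 + 2·3 + 2; sub 4 for 3: 4^(4 + 1) + 2·4^2 + 2·4 + 2; = 1066; G_2 = 1066−1 = 1065
step 2: 1065 = 4^(4 + 1) + 2·4^2 + 2·4 + 1; sub 5 for 4: 5^(5 + 1) + 2·5^2 + 2·5 + 1; = 15686; G_3 = 15686−1 = 15685

4^(4 + 1) + 2·4^2 + 2·4 + 1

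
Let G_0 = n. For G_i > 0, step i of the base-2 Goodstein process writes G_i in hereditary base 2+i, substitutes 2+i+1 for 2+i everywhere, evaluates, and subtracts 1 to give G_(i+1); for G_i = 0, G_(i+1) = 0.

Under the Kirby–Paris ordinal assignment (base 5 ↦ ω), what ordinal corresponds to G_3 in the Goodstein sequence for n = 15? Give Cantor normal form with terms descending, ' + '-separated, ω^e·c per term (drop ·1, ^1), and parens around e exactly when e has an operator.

ω^(ω + 1) + ω^ω + 2

i=0: 15 = 2^(2 + 1) + 2^2 + 2 + 1 (b=2); 2→3: 3^(3 + 1) + 3^3 + 3 + 1 = 112; 112−1 = 111
i=1: 111 = 3^(3 + 1) + 3^3 + 3 (b=3); 3→4: 4^(4 + 1) + 4^4 + 4 = 1284; 1284−1 = 1283
i=2: 1283 = 4^(4 + 1) + 4^4 + 3 (b=4); 4→5: 5^(5 + 1) + 5^5 + 3 = 18753; 18753−1 = 18752
i=3: 18752 = 5^(5 + 1) + 5^5 + 2 (b=5); 5→6: 6^(6 + 1) + 6^6 + 2 = 326594; 326594−1 = 326593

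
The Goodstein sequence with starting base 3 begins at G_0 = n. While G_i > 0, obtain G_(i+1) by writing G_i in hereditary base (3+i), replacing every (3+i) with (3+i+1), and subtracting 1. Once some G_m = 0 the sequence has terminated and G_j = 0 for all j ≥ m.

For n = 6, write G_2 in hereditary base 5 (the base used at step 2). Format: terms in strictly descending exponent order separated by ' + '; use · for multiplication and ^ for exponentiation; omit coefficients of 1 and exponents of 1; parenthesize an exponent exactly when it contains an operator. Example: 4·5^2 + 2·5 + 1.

5 + 2

G_0 = 6. HB_3(6) = 2·3. Bump = 8. G_1 = 7.
G_1 = 7. HB_4(7) = 4 + 3. Bump = 8. G_2 = 7.
G_2 = 7. HB_5(7) = 5 + 2. Bump = 8. G_3 = 7.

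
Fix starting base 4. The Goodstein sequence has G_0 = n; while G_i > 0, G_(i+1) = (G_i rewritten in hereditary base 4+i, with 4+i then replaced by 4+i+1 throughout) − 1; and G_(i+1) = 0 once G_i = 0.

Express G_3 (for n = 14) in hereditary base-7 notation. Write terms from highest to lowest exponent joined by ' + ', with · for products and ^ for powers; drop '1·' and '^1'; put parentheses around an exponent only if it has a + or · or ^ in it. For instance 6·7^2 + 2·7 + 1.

G_0=14  [base 4] 3·4 + 2  →[4↦5]→  3·5 + 2 = 17  −1 ⇒ G_1=16
G_1=16  [base 5] 3·5 + 1  →[5↦6]→  3·6 + 1 = 19  −1 ⇒ G_2=18
G_2=18  [base 6] 3·6  →[6↦7]→  3·7 = 21  −1 ⇒ G_3=20
G_3=20  [base 7] 2·7 + 6  →[7↦8]→  2·8 + 6 = 22  −1 ⇒ G_4=21

2·7 + 6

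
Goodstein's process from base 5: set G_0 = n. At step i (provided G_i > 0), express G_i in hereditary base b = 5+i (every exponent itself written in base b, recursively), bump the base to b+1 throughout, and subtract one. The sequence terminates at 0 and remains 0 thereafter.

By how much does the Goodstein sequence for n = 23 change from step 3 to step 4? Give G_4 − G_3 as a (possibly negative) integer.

3

G_0=23  [base 5] 4·5 + 3  →[5↦6]→  4·6 + 3 = 27  −1 ⇒ G_1=26
G_1=26  [base 6] 4·6 + 2  →[6↦7]→  4·7 + 2 = 30  −1 ⇒ G_2=29
G_2=29  [base 7] 4·7 + 1  →[7↦8]→  4·8 + 1 = 33  −1 ⇒ G_3=32
G_3=32  [base 8] 4·8  →[8↦9]→  4·9 = 36  −1 ⇒ G_4=35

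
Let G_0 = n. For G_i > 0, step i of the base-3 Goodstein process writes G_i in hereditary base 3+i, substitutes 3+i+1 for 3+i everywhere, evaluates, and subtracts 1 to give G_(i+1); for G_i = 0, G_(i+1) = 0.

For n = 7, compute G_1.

8

base 3: 7 = 2·3 + 1; at 4: 2·4 + 1 = 9; next = 8
base 4: 8 = 2·4; at 5: 2·5 = 10; next = 9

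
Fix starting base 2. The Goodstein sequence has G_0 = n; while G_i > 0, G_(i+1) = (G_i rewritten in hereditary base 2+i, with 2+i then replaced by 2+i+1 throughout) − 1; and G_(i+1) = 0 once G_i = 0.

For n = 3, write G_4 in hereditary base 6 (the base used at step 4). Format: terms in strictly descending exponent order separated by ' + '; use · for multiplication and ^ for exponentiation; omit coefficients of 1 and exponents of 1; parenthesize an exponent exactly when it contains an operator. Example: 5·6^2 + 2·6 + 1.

G_0=3  [base 2] 2 + 1  →[2↦3]→  3 + 1 = 4  −1 ⇒ G_1=3
G_1=3  [base 3] 3  →[3↦4]→  4 = 4  −1 ⇒ G_2=3
G_2=3  [base 4] 3  →[4↦5]→  3 = 3  −1 ⇒ G_3=2
G_3=2  [base 5] 2  →[5↦6]→  2 = 2  −1 ⇒ G_4=1
G_4=1  [base 6] 1  →[6↦7]→  1 = 1  −1 ⇒ G_5=0

1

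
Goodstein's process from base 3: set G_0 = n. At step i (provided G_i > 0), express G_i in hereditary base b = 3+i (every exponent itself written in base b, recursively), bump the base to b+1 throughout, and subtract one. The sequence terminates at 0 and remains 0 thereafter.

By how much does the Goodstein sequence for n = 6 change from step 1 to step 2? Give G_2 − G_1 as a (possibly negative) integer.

6 —HB3→ 2·3 —bump→ 2·4 = 8 —(−1)→ 7
7 —HB4→ 4 + 3 —bump→ 5 + 3 = 8 —(−1)→ 7

0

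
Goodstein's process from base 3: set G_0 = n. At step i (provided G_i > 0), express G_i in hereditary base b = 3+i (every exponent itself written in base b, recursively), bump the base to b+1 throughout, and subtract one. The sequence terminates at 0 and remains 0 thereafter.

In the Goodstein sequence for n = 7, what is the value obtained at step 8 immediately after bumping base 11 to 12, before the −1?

8

G_0=7  [base 3] 2·3 + 1  →[3↦4]→  2·4 + 1 = 9  −1 ⇒ G_1=8
G_1=8  [base 4] 2·4  →[4↦5]→  2·5 = 10  −1 ⇒ G_2=9
G_2=9  [base 5] 5 + 4  →[5↦6]→  6 + 4 = 10  −1 ⇒ G_3=9
G_3=9  [base 6] 6 + 3  →[6↦7]→  7 + 3 = 10  −1 ⇒ G_4=9
G_4=9  [base 7] 7 + 2  →[7↦8]→  8 + 2 = 10  −1 ⇒ G_5=9
G_5=9  [base 8] 8 + 1  →[8↦9]→  9 + 1 = 10  −1 ⇒ G_6=9
G_6=9  [base 9] 9  →[9↦10]→  10 = 10  −1 ⇒ G_7=9
G_7=9  [base 10] 9  →[10↦11]→  9 = 9  −1 ⇒ G_8=8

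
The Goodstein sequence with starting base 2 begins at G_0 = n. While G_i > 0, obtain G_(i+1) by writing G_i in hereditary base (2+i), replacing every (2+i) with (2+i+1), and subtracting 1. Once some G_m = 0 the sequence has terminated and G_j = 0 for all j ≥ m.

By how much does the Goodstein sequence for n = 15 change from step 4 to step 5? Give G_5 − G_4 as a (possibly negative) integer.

G_0 = 15. HB_2(15) = 2^(2 + 1) + 2^2 + 2 + 1. Bump = 112. G_1 = 111.
G_1 = 111. HB_3(111) = 3^(3 + 1) + 3^3 + 3. Bump = 1284. G_2 = 1283.
G_2 = 1283. HB_4(1283) = 4^(4 + 1) + 4^4 + 3. Bump = 18753. G_3 = 18752.
G_3 = 18752. HB_5(18752) = 5^(5 + 1) + 5^5 + 2. Bump = 326594. G_4 = 326593.
G_4 = 326593. HB_6(326593) = 6^(6 + 1) + 6^6 + 1. Bump = 6588345. G_5 = 6588344.

6261751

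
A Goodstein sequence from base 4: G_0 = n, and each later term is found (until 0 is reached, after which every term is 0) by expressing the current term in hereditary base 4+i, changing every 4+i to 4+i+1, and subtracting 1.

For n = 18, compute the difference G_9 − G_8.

5

18 —HB4→ 4^2 + 2 —bump→ 5^2 + 2 = 27 —(−1)→ 26
26 —HB5→ 5^2 + 1 —bump→ 6^2 + 1 = 37 —(−1)→ 36
36 —HB6→ 6^2 —bump→ 7^2 = 49 —(−1)→ 48
48 —HB7→ 6·7 + 6 —bump→ 6·8 + 6 = 54 —(−1)→ 53
53 —HB8→ 6·8 + 5 —bump→ 6·9 + 5 = 59 —(−1)→ 58
58 —HB9→ 6·9 + 4 —bump→ 6·10 + 4 = 64 —(−1)→ 63
63 —HB10→ 6·10 + 3 —bump→ 6·11 + 3 = 69 —(−1)→ 68
68 —HB11→ 6·11 + 2 —bump→ 6·12 + 2 = 74 —(−1)→ 73
73 —HB12→ 6·12 + 1 —bump→ 6·13 + 1 = 79 —(−1)→ 78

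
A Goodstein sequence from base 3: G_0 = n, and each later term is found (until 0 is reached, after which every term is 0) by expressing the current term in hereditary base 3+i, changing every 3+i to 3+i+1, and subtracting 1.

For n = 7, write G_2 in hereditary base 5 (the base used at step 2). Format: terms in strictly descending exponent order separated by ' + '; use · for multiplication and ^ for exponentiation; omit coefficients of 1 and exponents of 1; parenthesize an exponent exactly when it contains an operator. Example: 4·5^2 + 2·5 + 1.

5 + 4

step 0: 7 = 2·3 + 1; sub 4 for 3: 2·4 + 1; = 9; G_1 = 9−1 = 8
step 1: 8 = 2·4; sub 5 for 4: 2·5; = 10; G_2 = 10−1 = 9
step 2: 9 = 5 + 4; sub 6 for 5: 6 + 4; = 10; G_3 = 10−1 = 9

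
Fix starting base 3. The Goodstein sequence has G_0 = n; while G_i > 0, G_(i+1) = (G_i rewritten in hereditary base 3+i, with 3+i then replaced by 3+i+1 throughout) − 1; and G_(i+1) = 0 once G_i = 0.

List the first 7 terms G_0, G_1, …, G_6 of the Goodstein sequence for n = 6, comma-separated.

6, 7, 7, 7, 7, 7, 6

i=0: 6 = 2·3 (b=3); 3→4: 2·4 = 8; 8−1 = 7
i=1: 7 = 4 + 3 (b=4); 4→5: 5 + 3 = 8; 8−1 = 7
i=2: 7 = 5 + 2 (b=5); 5→6: 6 + 2 = 8; 8−1 = 7
i=3: 7 = 6 + 1 (b=6); 6→7: 7 + 1 = 8; 8−1 = 7
i=4: 7 = 7 (b=7); 7→8: 8 = 8; 8−1 = 7
i=5: 7 = 7 (b=8); 8→9: 7 = 7; 7−1 = 6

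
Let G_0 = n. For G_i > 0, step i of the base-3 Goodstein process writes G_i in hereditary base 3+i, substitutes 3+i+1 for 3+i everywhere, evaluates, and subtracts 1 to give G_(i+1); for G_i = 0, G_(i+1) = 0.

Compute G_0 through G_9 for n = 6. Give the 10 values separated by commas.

6, 7, 7, 7, 7, 7, 6, 5, 4, 3

i=0: 6 = 2·3 (b=3); 3→4: 2·4 = 8; 8−1 = 7
i=1: 7 = 4 + 3 (b=4); 4→5: 5 + 3 = 8; 8−1 = 7
i=2: 7 = 5 + 2 (b=5); 5→6: 6 + 2 = 8; 8−1 = 7
i=3: 7 = 6 + 1 (b=6); 6→7: 7 + 1 = 8; 8−1 = 7
i=4: 7 = 7 (b=7); 7→8: 8 = 8; 8−1 = 7
i=5: 7 = 7 (b=8); 8→9: 7 = 7; 7−1 = 6
i=6: 6 = 6 (b=9); 9→10: 6 = 6; 6−1 = 5
i=7: 5 = 5 (b=10); 10→11: 5 = 5; 5−1 = 4
i=8: 4 = 4 (b=11); 11→12: 4 = 4; 4−1 = 3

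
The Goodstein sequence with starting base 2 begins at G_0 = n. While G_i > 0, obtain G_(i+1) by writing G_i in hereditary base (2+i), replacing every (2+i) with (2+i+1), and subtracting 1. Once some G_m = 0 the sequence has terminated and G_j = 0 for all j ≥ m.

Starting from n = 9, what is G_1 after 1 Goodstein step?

9 —HB2→ 2^(2 + 1) + 1 —bump→ 3^(3 + 1) + 1 = 82 —(−1)→ 81
81 —HB3→ 3^(3 + 1) —bump→ 4^(4 + 1) = 1024 —(−1)→ 1023

81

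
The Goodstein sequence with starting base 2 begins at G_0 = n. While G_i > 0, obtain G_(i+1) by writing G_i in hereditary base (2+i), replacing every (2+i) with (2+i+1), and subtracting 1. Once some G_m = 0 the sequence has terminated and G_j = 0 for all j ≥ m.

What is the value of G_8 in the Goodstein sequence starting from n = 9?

G_0=9  [base 2] 2^(2 + 1) + 1  →[2↦3]→  3^(3 + 1) + 1 = 82  −1 ⇒ G_1=81
G_1=81  [base 3] 3^(3 + 1)  →[3↦4]→  4^(4 + 1) = 1024  −1 ⇒ G_2=1023
G_2=1023  [base 4] 3·4^4 + 3·4^3 + 3·4^2 + 3·4 + 3  →[4↦5]→  3·5^5 + 3·5^3 + 3·5^2 + 3·5 + 3 = 9843  −1 ⇒ G_3=9842
G_3=9842  [base 5] 3·5^5 + 3·5^3 + 3·5^2 + 3·5 + 2  →[5↦6]→  3·6^6 + 3·6^3 + 3·6^2 + 3·6 + 2 = 140744  −1 ⇒ G_4=140743
G_4=140743  [base 6] 3·6^6 + 3·6^3 + 3·6^2 + 3·6 + 1  →[6↦7]→  3·7^7 + 3·7^3 + 3·7^2 + 3·7 + 1 = 2471827  −1 ⇒ G_5=2471826
G_5=2471826  [base 7] 3·7^7 + 3·7^3 + 3·7^2 + 3·7  →[7↦8]→  3·8^8 + 3·8^3 + 3·8^2 + 3·8 = 50333400  −1 ⇒ G_6=50333399
G_6=50333399  [base 8] 3·8^8 + 3·8^3 + 3·8^2 + 2·8 + 7  →[8↦9]→  3·9^9 + 3·9^3 + 3·9^2 + 2·9 + 7 = 1162263922  −1 ⇒ G_7=1162263921
G_7=1162263921  [base 9] 3·9^9 + 3·9^3 + 3·9^2 + 2·9 + 6  →[9↦10]→  3·10^10 + 3·10^3 + 3·10^2 + 2·10 + 6 = 30000003326  −1 ⇒ G_8=30000003325
G_8=30000003325  [base 10] 3·10^10 + 3·10^3 + 3·10^2 + 2·10 + 5  →[10↦11]→  3·11^11 + 3·11^3 + 3·11^2 + 2·11 + 5 = 855935016216  −1 ⇒ G_9=855935016215

30000003325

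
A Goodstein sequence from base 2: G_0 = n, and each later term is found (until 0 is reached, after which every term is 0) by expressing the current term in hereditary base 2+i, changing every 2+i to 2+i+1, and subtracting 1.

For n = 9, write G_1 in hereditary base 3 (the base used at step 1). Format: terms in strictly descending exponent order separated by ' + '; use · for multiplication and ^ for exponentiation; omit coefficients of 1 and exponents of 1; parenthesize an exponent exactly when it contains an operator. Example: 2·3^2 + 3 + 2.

base 2: 9 = 2^(2 + 1) + 1; at 3: 3^(3 + 1) + 1 = 82; next = 81
base 3: 81 = 3^(3 + 1); at 4: 4^(4 + 1) = 1024; next = 1023

3^(3 + 1)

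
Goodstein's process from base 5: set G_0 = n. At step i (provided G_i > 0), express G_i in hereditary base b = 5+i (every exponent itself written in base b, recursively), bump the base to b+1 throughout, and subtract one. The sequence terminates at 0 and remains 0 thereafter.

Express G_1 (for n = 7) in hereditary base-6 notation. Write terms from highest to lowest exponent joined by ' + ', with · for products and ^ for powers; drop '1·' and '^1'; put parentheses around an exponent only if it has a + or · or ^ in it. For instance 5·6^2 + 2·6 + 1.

[0] 7 ≡ 5 + 2 (base 5). Lift 6: 8. −1: 7.
[1] 7 ≡ 6 + 1 (base 6). Lift 7: 8. −1: 7.

6 + 1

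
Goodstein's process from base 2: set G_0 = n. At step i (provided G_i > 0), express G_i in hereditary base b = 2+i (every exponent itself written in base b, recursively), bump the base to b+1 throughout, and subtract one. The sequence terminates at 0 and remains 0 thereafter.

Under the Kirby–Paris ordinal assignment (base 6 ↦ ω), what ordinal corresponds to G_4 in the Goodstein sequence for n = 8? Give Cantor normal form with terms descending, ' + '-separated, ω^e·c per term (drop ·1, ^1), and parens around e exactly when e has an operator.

i=0: 8 = 2^(2 + 1) (b=2); 2→3: 3^(3 + 1) = 81; 81−1 = 80
i=1: 80 = 2·3^3 + 2·3^2 + 2·3 + 2 (b=3); 3→4: 2·4^4 + 2·4^2 + 2·4 + 2 = 554; 554−1 = 553
i=2: 553 = 2·4^4 + 2·4^2 + 2·4 + 1 (b=4); 4→5: 2·5^5 + 2·5^2 + 2·5 + 1 = 6311; 6311−1 = 6310
i=3: 6310 = 2·5^5 + 2·5^2 + 2·5 (b=5); 5→6: 2·6^6 + 2·6^2 + 2·6 = 93396; 93396−1 = 93395
i=4: 93395 = 2·6^6 + 2·6^2 + 6 + 5 (b=6); 6→7: 2·7^7 + 2·7^2 + 7 + 5 = 1647196; 1647196−1 = 1647195

ω^ω·2 + ω^2·2 + ω + 5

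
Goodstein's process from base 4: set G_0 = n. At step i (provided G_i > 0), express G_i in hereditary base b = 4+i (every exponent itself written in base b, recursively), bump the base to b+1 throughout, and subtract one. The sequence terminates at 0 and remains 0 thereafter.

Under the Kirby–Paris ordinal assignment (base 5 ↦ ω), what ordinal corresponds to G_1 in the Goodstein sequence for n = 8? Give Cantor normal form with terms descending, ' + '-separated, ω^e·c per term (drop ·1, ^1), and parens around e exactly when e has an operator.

ω + 4

(0) 8|_4 = 2·4 ↦ 2·5|_5 = 10 ⇒ 9
(1) 9|_5 = 5 + 4 ↦ 6 + 4|_6 = 10 ⇒ 9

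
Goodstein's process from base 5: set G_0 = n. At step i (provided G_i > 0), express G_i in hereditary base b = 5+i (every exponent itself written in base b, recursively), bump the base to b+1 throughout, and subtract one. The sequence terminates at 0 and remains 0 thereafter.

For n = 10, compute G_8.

10

G_0=10  [base 5] 2·5  →[5↦6]→  2·6 = 12  −1 ⇒ G_1=11
G_1=11  [base 6] 6 + 5  →[6↦7]→  7 + 5 = 12  −1 ⇒ G_2=11
G_2=11  [base 7] 7 + 4  →[7↦8]→  8 + 4 = 12  −1 ⇒ G_3=11
G_3=11  [base 8] 8 + 3  →[8↦9]→  9 + 3 = 12  −1 ⇒ G_4=11
G_4=11  [base 9] 9 + 2  →[9↦10]→  10 + 2 = 12  −1 ⇒ G_5=11
G_5=11  [base 10] 10 + 1  →[10↦11]→  11 + 1 = 12  −1 ⇒ G_6=11
G_6=11  [base 11] 11  →[11↦12]→  12 = 12  −1 ⇒ G_7=11
G_7=11  [base 12] 11  →[12↦13]→  11 = 11  −1 ⇒ G_8=10
G_8=10  [base 13] 10  →[13↦14]→  10 = 10  −1 ⇒ G_9=9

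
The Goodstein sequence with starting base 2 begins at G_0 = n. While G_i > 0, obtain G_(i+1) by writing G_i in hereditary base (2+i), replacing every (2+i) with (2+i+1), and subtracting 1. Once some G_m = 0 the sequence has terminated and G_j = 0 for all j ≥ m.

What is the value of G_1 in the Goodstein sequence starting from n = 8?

80

G_0=8  [base 2] 2^(2 + 1)  →[2↦3]→  3^(3 + 1) = 81  −1 ⇒ G_1=80
G_1=80  [base 3] 2·3^3 + 2·3^2 + 2·3 + 2  →[3↦4]→  2·4^4 + 2·4^2 + 2·4 + 2 = 554  −1 ⇒ G_2=553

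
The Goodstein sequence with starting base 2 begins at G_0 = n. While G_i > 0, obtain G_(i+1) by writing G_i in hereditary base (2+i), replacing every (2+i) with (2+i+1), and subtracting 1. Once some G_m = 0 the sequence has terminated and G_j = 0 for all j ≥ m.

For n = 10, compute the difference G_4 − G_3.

264310

(0) 10|_2 = 2^(2 + 1) + 2 ↦ 3^(3 + 1) + 3|_3 = 84 ⇒ 83
(1) 83|_3 = 3^(3 + 1) + 2 ↦ 4^(4 + 1) + 2|_4 = 1026 ⇒ 1025
(2) 1025|_4 = 4^(4 + 1) + 1 ↦ 5^(5 + 1) + 1|_5 = 15626 ⇒ 15625
(3) 15625|_5 = 5^(5 + 1) ↦ 6^(6 + 1)|_6 = 279936 ⇒ 279935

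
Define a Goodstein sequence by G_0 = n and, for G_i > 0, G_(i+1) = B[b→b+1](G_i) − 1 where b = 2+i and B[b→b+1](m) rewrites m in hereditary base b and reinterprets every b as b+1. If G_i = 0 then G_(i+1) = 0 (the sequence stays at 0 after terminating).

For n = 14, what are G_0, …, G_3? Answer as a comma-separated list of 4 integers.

14, 110, 1281, 18750

step 0: 14 = 2^(2 + 1) + 2^2 + 2; sub 3 for 2: 3^(3 + 1) + 3^3 + 3; = 111; G_1 = 111−1 = 110
step 1: 110 = 3^(3 + 1) + 3^3 + 2; sub 4 for 3: 4^(4 + 1) + 4^4 + 2; = 1282; G_2 = 1282−1 = 1281
step 2: 1281 = 4^(4 + 1) + 4^4 + 1; sub 5 for 4: 5^(5 + 1) + 5^5 + 1; = 18751; G_3 = 18751−1 = 18750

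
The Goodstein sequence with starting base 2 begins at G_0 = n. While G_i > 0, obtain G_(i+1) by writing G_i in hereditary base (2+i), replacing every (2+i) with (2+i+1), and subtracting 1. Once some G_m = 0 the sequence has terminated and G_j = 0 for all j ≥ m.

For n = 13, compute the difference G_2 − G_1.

step 0: 13 = 2^(2 + 1) + 2^2 + 1; sub 3 for 2: 3^(3 + 1) + 3^3 + 1; = 109; G_1 = 109−1 = 108
step 1: 108 = 3^(3 + 1) + 3^3; sub 4 for 3: 4^(4 + 1) + 4^4; = 1280; G_2 = 1280−1 = 1279

1171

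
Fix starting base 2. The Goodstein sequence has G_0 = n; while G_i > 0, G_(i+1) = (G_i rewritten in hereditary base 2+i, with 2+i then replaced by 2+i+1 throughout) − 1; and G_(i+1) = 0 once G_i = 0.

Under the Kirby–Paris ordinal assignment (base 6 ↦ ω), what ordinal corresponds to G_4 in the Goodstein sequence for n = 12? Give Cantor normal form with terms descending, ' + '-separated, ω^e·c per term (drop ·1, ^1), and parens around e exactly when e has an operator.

step 0: 12 = 2^(2 + 1) + 2^2; sub 3 for 2: 3^(3 + 1) + 3^3; = 108; G_1 = 108−1 = 107
step 1: 107 = 3^(3 + 1) + 2·3^2 + 2·3 + 2; sub 4 for 3: 4^(4 + 1) + 2·4^2 + 2·4 + 2; = 1066; G_2 = 1066−1 = 1065
step 2: 1065 = 4^(4 + 1) + 2·4^2 + 2·4 + 1; sub 5 for 4: 5^(5 + 1) + 2·5^2 + 2·5 + 1; = 15686; G_3 = 15686−1 = 15685
step 3: 15685 = 5^(5 + 1) + 2·5^2 + 2·5; sub 6 for 5: 6^(6 + 1) + 2·6^2 + 2·6; = 280020; G_4 = 280020−1 = 280019

ω^(ω + 1) + ω^2·2 + ω + 5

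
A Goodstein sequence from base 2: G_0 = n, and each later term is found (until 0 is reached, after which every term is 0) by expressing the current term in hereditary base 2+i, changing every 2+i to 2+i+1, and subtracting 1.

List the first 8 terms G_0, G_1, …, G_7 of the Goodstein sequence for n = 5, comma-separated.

5, 27, 255, 467, 775, 1197, 1751, 2454

(0) 5|_2 = 2^2 + 1 ↦ 3^3 + 1|_3 = 28 ⇒ 27
(1) 27|_3 = 3^3 ↦ 4^4|_4 = 256 ⇒ 255
(2) 255|_4 = 3·4^3 + 3·4^2 + 3·4 + 3 ↦ 3·5^3 + 3·5^2 + 3·5 + 3|_5 = 468 ⇒ 467
(3) 467|_5 = 3·5^3 + 3·5^2 + 3·5 + 2 ↦ 3·6^3 + 3·6^2 + 3·6 + 2|_6 = 776 ⇒ 775
(4) 775|_6 = 3·6^3 + 3·6^2 + 3·6 + 1 ↦ 3·7^3 + 3·7^2 + 3·7 + 1|_7 = 1198 ⇒ 1197
(5) 1197|_7 = 3·7^3 + 3·7^2 + 3·7 ↦ 3·8^3 + 3·8^2 + 3·8|_8 = 1752 ⇒ 1751
(6) 1751|_8 = 3·8^3 + 3·8^2 + 2·8 + 7 ↦ 3·9^3 + 3·9^2 + 2·9 + 7|_9 = 2455 ⇒ 2454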